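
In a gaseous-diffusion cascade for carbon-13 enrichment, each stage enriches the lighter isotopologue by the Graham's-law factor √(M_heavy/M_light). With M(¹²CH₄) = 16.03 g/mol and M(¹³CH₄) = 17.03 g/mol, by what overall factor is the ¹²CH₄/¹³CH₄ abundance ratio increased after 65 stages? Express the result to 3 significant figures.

After 65 stages the ratio has grown by (√(17.03/16.03))^65 = (17.03/16.03)^(65/2).
= 1.06238^(65/2) = 7.15.

7.15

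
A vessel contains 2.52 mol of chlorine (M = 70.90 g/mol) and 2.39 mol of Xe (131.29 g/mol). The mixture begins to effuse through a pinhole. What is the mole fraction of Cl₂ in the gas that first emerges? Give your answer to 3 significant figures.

The effusion rate of species i is ∝ p_i/√M_i ∝ n_i/√M_i.
x_Cl₂(eff) = (n_Cl₂/√M_Cl₂) / (n_Cl₂/√M_Cl₂ + n_Xe/√M_Xe)
= (2.52/√70.90) / (2.52/√70.90 + 2.39/√131.29) = 0.2993/(0.2993 + 0.2086) = 0.589.

0.589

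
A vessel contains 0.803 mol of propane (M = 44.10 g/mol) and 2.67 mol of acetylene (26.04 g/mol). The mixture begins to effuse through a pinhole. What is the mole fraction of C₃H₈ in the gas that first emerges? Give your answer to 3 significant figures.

Rate_i ∝ x_i/√M_i (Graham's law weighted by mole fraction), so the effusate composition follows n_i/√M_i.
Mole fraction of C₃H₈ in the effusate = (n_C₃H₈/√M_C₃H₈) / (n_C₃H₈/√M_C₃H₈ + n_C₂H₂/√M_C₂H₂)
= (0.803/√44.10) / (0.803/√44.10 + 2.67/√26.04) = 0.1209/(0.1209 + 0.5232) = 0.188.

0.188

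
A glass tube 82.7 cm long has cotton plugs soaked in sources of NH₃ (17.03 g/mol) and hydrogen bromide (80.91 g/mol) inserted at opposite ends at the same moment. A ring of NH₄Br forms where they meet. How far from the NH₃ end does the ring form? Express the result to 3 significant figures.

56.7 cm

The fronts meet when d_NH₃ + d_HBr = L with d_NH₃/d_HBr = √(M_HBr/M_NH₃) (Graham's law). Here √(M_HBr/M_NH₃) = √(80.91/17.03) = 2.180.
With d_NH₃ + d_HBr = 82.7 cm, d_HBr = 82.7/(1 + 2.180) = 26.01 cm.
d_NH₃ = 82.7 − 26.01 = 56.7 cm.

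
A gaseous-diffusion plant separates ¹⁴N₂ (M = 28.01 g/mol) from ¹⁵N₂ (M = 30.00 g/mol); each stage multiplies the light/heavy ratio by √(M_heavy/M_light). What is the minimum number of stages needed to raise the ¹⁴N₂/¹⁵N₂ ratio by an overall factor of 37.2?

Single-stage factor α = √(30.00/28.01), so ln α = ½ ln(1.07105) = 0.03432.
Need α^N ≥ 37.2 ⇒ N ≥ ln(37.2) / ln α = 3.616 / 0.03432 = 105.38.
Minimum whole number of stages: N = 106.

106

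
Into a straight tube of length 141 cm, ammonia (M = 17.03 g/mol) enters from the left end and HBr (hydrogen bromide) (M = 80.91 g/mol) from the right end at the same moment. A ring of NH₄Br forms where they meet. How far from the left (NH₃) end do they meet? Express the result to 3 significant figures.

96.7 cm

Distances travelled in equal time are proportional to diffusion rates, so d_NH₃/d_HBr = √(M_HBr/M_NH₃) = √(80.91/17.03) = 2.180.
With d_NH₃ + d_HBr = 141 cm, d_HBr = 141/(1 + 2.180) = 44.34 cm.
d_NH₃ = 141 − 44.34 = 96.7 cm.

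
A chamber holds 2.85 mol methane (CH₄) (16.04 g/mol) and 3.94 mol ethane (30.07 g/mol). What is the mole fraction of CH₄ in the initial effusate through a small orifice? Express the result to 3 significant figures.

0.498

The effusion rate of species i is ∝ p_i/√M_i ∝ n_i/√M_i.
x_CH₄(eff) = (n_CH₄/√M_CH₄) / (n_CH₄/√M_CH₄ + n_C₂H₆/√M_C₂H₆)
= (2.85/√16.04) / (2.85/√16.04 + 3.94/√30.07) = 0.7116/(0.7116 + 0.7185) = 0.498.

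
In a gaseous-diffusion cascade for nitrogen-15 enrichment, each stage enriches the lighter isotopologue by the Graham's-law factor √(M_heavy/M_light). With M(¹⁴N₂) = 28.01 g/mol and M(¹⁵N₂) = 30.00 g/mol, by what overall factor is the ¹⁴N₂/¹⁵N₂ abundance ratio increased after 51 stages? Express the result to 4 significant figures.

After 51 stages the ratio has grown by (√(30.00/28.01))^51 = (30.00/28.01)^(51/2).
= 1.07105^(51/2) = 5.756.

5.756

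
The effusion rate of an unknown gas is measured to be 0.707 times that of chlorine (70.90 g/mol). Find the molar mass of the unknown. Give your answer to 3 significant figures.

From Graham's law, rate_X/rate_Cl₂ = √(M_Cl₂/M_X).
0.707 = √(70.90/M_X)
M_X = 70.90 / 0.707² = 70.90 / 0.4998 = 142 g/mol

142 g/mol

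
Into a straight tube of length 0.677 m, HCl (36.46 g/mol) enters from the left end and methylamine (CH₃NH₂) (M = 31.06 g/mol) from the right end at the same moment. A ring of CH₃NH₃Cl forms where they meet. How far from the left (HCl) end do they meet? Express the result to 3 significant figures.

The fronts meet when d_HCl + d_CH₃NH₂ = L with d_HCl/d_CH₃NH₂ = √(M_CH₃NH₂/M_HCl) (Graham's law). Here √(M_CH₃NH₂/M_HCl) = √(31.06/36.46) = 0.9230.
With d_HCl + d_CH₃NH₂ = 0.677 m, d_CH₃NH₂ = 0.677/(1 + 0.9230) = 0.3521 m.
d_HCl = 0.677 − 0.3521 = 0.325 m.

0.325 m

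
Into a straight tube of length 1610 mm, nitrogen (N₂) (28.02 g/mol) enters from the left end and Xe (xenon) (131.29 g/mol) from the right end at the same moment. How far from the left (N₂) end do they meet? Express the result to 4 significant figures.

1101 mm

Graham's law gives d_N₂/d_Xe = rate_N₂/rate_Xe = √(M_Xe/M_N₂) = √(131.29/28.02) = 2.165.
With d_N₂ + d_Xe = 1610 mm, d_Xe = 1610/(1 + 2.165) = 508.7 mm.
d_N₂ = 1610 − 508.7 = 1101 mm.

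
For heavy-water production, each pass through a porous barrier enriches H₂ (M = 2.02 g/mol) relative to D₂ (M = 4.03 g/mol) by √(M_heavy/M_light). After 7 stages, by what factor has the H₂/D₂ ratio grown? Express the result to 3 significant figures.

11.2

The single-stage factor is √(M_heavy/M_light), so 7 stages give [√(4.03/2.02)]^7 = (4.03/2.02)^(7/2).
= 1.99505^(7/2) = 11.2.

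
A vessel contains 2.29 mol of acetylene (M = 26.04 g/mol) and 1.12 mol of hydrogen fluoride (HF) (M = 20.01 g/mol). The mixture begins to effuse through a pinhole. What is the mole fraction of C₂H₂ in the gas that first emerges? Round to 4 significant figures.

The effusion rate of species i is ∝ p_i/√M_i ∝ n_i/√M_i.
x_C₂H₂(eff) = (n_C₂H₂/√M_C₂H₂) / (n_C₂H₂/√M_C₂H₂ + n_HF/√M_HF)
= (2.29/√26.04) / (2.29/√26.04 + 1.12/√20.01) = 0.4488/(0.4488 + 0.2504) = 0.6419.

0.6419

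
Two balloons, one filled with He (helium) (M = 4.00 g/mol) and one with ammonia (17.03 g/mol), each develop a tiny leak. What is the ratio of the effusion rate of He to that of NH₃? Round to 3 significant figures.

2.06

Graham's law gives rate_He/rate_NH₃ = √(M_NH₃/M_He) = √(17.03/4.00) = √4.258 = 2.06.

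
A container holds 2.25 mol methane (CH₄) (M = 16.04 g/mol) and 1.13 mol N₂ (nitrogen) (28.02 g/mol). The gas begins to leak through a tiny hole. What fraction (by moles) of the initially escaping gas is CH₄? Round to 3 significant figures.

The effusion rate of species i is ∝ p_i/√M_i ∝ n_i/√M_i.
So x_CH₄ in the escaping gas = (n_CH₄/√M_CH₄) / Σ(n_i/√M_i)
= (2.25/√16.04) / (2.25/√16.04 + 1.13/√28.02) = 0.5618/(0.5618 + 0.2135) = 0.725.

0.725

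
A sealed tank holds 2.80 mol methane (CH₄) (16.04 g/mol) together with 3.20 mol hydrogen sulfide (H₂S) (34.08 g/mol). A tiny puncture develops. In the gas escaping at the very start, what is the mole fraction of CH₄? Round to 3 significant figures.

Each component's effusion rate ∝ (its partial pressure)·(1/√M) ∝ n_i/√M_i.
So x_CH₄ in the escaping gas = (n_CH₄/√M_CH₄) / Σ(n_i/√M_i)
= (2.80/√16.04) / (2.80/√16.04 + 3.20/√34.08) = 0.6991/(0.6991 + 0.5482) = 0.561.

0.561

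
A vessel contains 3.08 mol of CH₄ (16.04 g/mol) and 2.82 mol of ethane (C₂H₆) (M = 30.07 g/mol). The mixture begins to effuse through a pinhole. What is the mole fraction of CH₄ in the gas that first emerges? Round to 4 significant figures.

The effusion rate of species i is ∝ p_i/√M_i ∝ n_i/√M_i.
Mole fraction of CH₄ in the effusate = (n_CH₄/√M_CH₄) / (n_CH₄/√M_CH₄ + n_C₂H₆/√M_C₂H₆)
= (3.08/√16.04) / (3.08/√16.04 + 2.82/√30.07) = 0.7690/(0.7690 + 0.5143) = 0.5993.

0.5993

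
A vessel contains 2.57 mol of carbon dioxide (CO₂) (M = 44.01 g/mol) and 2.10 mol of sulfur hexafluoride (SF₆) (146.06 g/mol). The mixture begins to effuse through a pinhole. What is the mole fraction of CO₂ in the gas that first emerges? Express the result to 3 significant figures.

0.690

Each component's effusion rate ∝ (its partial pressure)·(1/√M) ∝ n_i/√M_i.
Mole fraction of CO₂ in the effusate = (n_CO₂/√M_CO₂) / (n_CO₂/√M_CO₂ + n_SF₆/√M_SF₆)
= (2.57/√44.01) / (2.57/√44.01 + 2.10/√146.06) = 0.3874/(0.3874 + 0.1738) = 0.690.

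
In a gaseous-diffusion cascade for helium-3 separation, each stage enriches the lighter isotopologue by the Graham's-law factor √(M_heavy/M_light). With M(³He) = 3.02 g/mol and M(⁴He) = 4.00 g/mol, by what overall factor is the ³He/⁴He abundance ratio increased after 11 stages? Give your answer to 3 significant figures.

Each stage multiplies the ratio by α = √(4.00/3.02), so after 11 stages the overall factor is α^11 = (4.00/3.02)^(11/2).
= 1.32450^(11/2) = 4.69.

4.69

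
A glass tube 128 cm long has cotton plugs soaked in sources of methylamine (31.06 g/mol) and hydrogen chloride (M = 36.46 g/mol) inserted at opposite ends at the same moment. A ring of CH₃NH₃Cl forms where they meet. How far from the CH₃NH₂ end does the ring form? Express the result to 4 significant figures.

In equal time, each gas travels a distance ∝ its rate ∝ 1/√M, so d_CH₃NH₂/d_HCl = √(M_HCl/M_CH₃NH₂) = √(36.46/31.06) = 1.083.
With d_CH₃NH₂ + d_HCl = 128 cm, d_HCl = 128/(1 + 1.083) = 61.44 cm.
d_CH₃NH₂ = 128 − 61.44 = 66.56 cm.

66.56 cm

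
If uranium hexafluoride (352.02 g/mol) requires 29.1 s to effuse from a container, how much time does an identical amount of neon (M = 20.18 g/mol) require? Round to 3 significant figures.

Graham's law gives t_Ne/t_UF₆ = √(M_Ne/M_UF₆) = √(20.18/352.02) = √0.05733 = 0.2394.
So the time for Ne is 29.1 × 0.2394 = 6.97 s.

6.97 s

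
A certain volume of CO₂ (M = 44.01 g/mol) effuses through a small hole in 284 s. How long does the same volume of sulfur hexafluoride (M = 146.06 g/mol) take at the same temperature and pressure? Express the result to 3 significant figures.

Using Graham's law: t_SF₆/t_CO₂ = √(M_SF₆/M_CO₂) = √(146.06/44.01) = √3.319 = 1.822.
So the time for SF₆ is 284 × 1.822 = 517 s.

517 s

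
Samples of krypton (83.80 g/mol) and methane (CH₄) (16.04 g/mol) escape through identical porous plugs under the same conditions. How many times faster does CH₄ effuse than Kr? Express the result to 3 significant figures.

From Graham's law, rate_CH₄/rate_Kr = √(M_Kr/M_CH₄) = √(83.80/16.04) = √5.224 = 2.29.

2.29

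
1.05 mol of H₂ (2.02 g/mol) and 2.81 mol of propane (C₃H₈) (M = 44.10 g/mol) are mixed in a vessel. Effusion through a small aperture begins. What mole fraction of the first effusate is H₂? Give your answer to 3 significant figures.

0.636

Rate_i ∝ x_i/√M_i (Graham's law weighted by mole fraction), so the effusate composition follows n_i/√M_i.
x_H₂(eff) = (n_H₂/√M_H₂) / (n_H₂/√M_H₂ + n_C₃H₈/√M_C₃H₈)
= (1.05/√2.02) / (1.05/√2.02 + 2.81/√44.10) = 0.7388/(0.7388 + 0.4231) = 0.636.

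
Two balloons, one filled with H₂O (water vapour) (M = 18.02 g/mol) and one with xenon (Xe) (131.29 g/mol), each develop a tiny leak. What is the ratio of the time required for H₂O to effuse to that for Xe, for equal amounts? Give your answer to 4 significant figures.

Using Graham's law: t_H₂O/t_Xe = √(M_H₂O/M_Xe) = √(18.02/131.29) = √0.1373 = 0.3705.

0.3705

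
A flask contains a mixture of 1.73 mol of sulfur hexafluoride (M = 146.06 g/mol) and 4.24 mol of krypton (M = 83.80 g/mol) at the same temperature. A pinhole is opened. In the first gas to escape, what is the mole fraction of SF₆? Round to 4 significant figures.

Rate_i ∝ x_i/√M_i (Graham's law weighted by mole fraction), so the effusate composition follows n_i/√M_i.
Mole fraction of SF₆ in the effusate = (n_SF₆/√M_SF₆) / (n_SF₆/√M_SF₆ + n_Kr/√M_Kr)
= (1.73/√146.06) / (1.73/√146.06 + 4.24/√83.80) = 0.1431/(0.1431 + 0.4632) = 0.2361.

0.2361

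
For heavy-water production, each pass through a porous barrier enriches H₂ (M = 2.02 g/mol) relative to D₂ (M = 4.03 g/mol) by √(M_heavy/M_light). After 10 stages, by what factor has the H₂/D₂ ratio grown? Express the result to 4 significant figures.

Each stage multiplies the ratio by α = √(4.03/2.02), so after 10 stages the overall factor is α^10 = (4.03/2.02)^(10/2).
= 1.99505^5 = 31.61.

31.61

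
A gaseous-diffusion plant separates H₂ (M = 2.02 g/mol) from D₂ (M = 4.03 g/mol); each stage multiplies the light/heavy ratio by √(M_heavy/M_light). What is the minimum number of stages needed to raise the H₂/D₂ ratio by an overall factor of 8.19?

Per stage α = (4.03/2.02)^(1/2) = 1.99505^0.5, giving ln α = 0.3453.
Need α^N ≥ 8.19 ⇒ N ≥ ln(8.19) / ln α = 2.103 / 0.3453 = 6.09.
So at least 7 stages are needed.

7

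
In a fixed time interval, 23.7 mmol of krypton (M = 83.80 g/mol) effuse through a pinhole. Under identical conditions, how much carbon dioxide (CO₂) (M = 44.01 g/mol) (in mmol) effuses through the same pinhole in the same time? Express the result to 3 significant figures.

By Graham's law, rate_CO₂/rate_Kr = √(M_Kr/M_CO₂) = √(83.80/44.01) = √1.904 = 1.380.
So the amount for CO₂ is 23.7 × 1.380 = 32.7 mmol.

32.7 mmol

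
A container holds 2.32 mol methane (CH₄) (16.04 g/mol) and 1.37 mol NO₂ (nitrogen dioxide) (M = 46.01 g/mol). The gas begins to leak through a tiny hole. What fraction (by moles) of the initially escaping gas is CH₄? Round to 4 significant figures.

The effusion rate of species i is ∝ p_i/√M_i ∝ n_i/√M_i.
Mole fraction of CH₄ in the effusate = (n_CH₄/√M_CH₄) / (n_CH₄/√M_CH₄ + n_NO₂/√M_NO₂)
= (2.32/√16.04) / (2.32/√16.04 + 1.37/√46.01) = 0.5793/(0.5793 + 0.2020) = 0.7415.

0.7415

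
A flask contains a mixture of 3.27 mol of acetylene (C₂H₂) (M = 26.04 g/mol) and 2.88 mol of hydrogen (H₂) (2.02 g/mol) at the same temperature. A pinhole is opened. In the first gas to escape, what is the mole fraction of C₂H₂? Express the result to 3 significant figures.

Each component's effusion rate ∝ (its partial pressure)·(1/√M) ∝ n_i/√M_i.
So x_C₂H₂ in the escaping gas = (n_C₂H₂/√M_C₂H₂) / Σ(n_i/√M_i)
= (3.27/√26.04) / (3.27/√26.04 + 2.88/√2.02) = 0.6408/(0.6408 + 2.026) = 0.240.

0.240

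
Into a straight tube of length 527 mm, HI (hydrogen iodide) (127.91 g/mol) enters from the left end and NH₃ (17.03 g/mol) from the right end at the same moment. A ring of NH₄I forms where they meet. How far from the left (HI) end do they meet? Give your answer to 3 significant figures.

141 mm

In equal time, each gas travels a distance ∝ its rate ∝ 1/√M, so d_HI/d_NH₃ = √(M_NH₃/M_HI) = √(17.03/127.91) = 0.3649.
With d_HI + d_NH₃ = 527 mm, d_NH₃ = 527/(1 + 0.3649) = 386.1 mm.
d_HI = 527 − 386.1 = 141 mm.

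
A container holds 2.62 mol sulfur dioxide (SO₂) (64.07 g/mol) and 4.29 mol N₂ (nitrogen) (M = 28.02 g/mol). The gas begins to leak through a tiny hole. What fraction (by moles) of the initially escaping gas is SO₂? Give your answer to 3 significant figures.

Each component's effusion rate ∝ (its partial pressure)·(1/√M) ∝ n_i/√M_i.
Mole fraction of SO₂ in the effusate = (n_SO₂/√M_SO₂) / (n_SO₂/√M_SO₂ + n_N₂/√M_N₂)
= (2.62/√64.07) / (2.62/√64.07 + 4.29/√28.02) = 0.3273/(0.3273 + 0.8104) = 0.288.

0.288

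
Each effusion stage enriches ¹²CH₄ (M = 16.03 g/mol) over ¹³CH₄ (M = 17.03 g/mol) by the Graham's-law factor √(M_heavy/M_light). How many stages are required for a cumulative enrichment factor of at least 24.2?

Single-stage factor α = √(17.03/16.03), so ln α = ½ ln(1.06238) = 0.03026.
Need α^N ≥ 24.2 ⇒ N ≥ ln(24.2) / ln α = 3.186 / 0.03026 = 105.31.
Minimum whole number of stages: N = 106.

106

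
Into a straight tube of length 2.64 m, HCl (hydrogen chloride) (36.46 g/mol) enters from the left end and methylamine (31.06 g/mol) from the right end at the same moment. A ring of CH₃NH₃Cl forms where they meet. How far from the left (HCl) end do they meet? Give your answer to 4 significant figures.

Graham's law gives d_HCl/d_CH₃NH₂ = rate_HCl/rate_CH₃NH₂ = √(M_CH₃NH₂/M_HCl) = √(31.06/36.46) = 0.9230.
With d_HCl + d_CH₃NH₂ = 2.64 m, d_CH₃NH₂ = 2.64/(1 + 0.9230) = 1.373 m.
d_HCl = 2.64 − 1.373 = 1.267 m.

1.267 m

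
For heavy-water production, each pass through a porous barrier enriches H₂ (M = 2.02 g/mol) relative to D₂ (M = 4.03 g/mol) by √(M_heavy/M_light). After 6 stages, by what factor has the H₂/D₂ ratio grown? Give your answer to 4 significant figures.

After 6 stages the ratio has grown by (√(4.03/2.02))^6 = (4.03/2.02)^(6/2).
= 1.99505^3 = 7.941.

7.941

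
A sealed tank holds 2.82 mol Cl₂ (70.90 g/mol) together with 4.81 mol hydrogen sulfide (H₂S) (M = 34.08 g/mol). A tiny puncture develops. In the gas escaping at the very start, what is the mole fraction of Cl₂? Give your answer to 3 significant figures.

0.289

Each component's effusion rate ∝ (its partial pressure)·(1/√M) ∝ n_i/√M_i.
So x_Cl₂ in the escaping gas = (n_Cl₂/√M_Cl₂) / Σ(n_i/√M_i)
= (2.82/√70.90) / (2.82/√70.90 + 4.81/√34.08) = 0.3349/(0.3349 + 0.8239) = 0.289.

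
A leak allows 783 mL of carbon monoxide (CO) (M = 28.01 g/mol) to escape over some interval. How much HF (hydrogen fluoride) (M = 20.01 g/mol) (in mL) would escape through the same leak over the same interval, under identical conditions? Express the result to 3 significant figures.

926 mL

Graham's law gives rate_HF/rate_CO = √(M_CO/M_HF) = √(28.01/20.01) = √1.400 = 1.183.
So the volume for HF is 783 × 1.183 = 926 mL.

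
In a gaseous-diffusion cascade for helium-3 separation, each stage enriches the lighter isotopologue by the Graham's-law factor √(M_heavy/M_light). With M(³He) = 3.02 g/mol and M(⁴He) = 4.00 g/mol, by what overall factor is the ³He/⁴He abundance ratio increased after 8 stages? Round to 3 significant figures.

Overall factor = α^8 with α = √(4.00/3.02), i.e. (4.00/3.02)^(8/2).
= 1.32450^4 = 3.08.

3.08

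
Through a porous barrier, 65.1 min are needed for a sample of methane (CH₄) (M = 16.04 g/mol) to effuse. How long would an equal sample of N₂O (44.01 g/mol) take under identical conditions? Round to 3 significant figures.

Since effusion rate ∝ 1/√M, t_N₂O/t_CH₄ = √(M_N₂O/M_CH₄) = √(44.01/16.04) = √2.744 = 1.656.
So the time for N₂O is 65.1 × 1.656 = 108 min.

108 min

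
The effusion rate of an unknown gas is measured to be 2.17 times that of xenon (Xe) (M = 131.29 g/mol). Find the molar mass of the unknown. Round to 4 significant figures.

27.88 g/mol

By Graham's law, rate_X/rate_Xe = √(M_Xe/M_X).
2.17 = √(131.29/M_X)
M_X = 131.29 / 2.17² = 131.29 / 4.709 = 27.88 g/mol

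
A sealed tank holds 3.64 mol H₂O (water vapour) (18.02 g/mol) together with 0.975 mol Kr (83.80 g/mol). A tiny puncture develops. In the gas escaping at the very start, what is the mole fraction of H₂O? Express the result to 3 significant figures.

0.890

Each component's effusion rate ∝ (its partial pressure)·(1/√M) ∝ n_i/√M_i.
x_H₂O(eff) = (n_H₂O/√M_H₂O) / (n_H₂O/√M_H₂O + n_Kr/√M_Kr)
= (3.64/√18.02) / (3.64/√18.02 + 0.975/√83.80) = 0.8575/(0.8575 + 0.1065) = 0.890.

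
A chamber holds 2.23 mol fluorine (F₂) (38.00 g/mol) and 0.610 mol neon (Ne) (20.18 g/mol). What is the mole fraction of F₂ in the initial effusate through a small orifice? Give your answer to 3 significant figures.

The effusion rate of species i is ∝ p_i/√M_i ∝ n_i/√M_i.
x_F₂(eff) = (n_F₂/√M_F₂) / (n_F₂/√M_F₂ + n_Ne/√M_Ne)
= (2.23/√38.00) / (2.23/√38.00 + 0.610/√20.18) = 0.3618/(0.3618 + 0.1358) = 0.727.

0.727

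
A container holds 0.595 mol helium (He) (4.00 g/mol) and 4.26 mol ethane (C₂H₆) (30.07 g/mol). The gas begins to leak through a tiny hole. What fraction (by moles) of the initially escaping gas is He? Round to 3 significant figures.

0.277

Rate_i ∝ x_i/√M_i (Graham's law weighted by mole fraction), so the effusate composition follows n_i/√M_i.
So x_He in the escaping gas = (n_He/√M_He) / Σ(n_i/√M_i)
= (0.595/√4.00) / (0.595/√4.00 + 4.26/√30.07) = 0.2975/(0.2975 + 0.7769) = 0.277.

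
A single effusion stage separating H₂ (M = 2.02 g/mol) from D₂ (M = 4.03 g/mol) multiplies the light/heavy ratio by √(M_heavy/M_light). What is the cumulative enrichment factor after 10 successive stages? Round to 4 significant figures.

31.61

Each stage multiplies the ratio by α = √(4.03/2.02), so after 10 stages the overall factor is α^10 = (4.03/2.02)^(10/2).
= 1.99505^5 = 31.61.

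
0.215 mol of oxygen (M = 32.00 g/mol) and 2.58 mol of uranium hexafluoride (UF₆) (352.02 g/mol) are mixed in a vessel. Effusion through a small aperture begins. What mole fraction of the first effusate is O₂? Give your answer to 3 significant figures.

The effusion rate of species i is ∝ p_i/√M_i ∝ n_i/√M_i.
So x_O₂ in the escaping gas = (n_O₂/√M_O₂) / Σ(n_i/√M_i)
= (0.215/√32.00) / (0.215/√32.00 + 2.58/√352.02) = 0.03801/(0.03801 + 0.1375) = 0.217.

0.217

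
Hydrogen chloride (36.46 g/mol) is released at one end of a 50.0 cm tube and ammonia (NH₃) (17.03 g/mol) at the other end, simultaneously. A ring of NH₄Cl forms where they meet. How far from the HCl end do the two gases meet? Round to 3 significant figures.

The fronts meet when d_HCl + d_NH₃ = L with d_HCl/d_NH₃ = √(M_NH₃/M_HCl) (Graham's law). Here √(M_NH₃/M_HCl) = √(17.03/36.46) = 0.6834.
With d_HCl + d_NH₃ = 50.0 cm, d_NH₃ = 50.0/(1 + 0.6834) = 29.70 cm.
d_HCl = 50.0 − 29.70 = 20.3 cm.

20.3 cm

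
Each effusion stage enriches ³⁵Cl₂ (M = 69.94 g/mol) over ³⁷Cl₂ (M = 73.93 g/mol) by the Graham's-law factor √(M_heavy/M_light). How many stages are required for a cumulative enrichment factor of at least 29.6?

With α = √(73.93/69.94) per stage, ln α = ½ ln(1.05705) = 0.02774.
Need α^N ≥ 29.6 ⇒ N ≥ ln(29.6) / ln α = 3.388 / 0.02774 = 122.12.
Minimum whole number of stages: N = 123.

123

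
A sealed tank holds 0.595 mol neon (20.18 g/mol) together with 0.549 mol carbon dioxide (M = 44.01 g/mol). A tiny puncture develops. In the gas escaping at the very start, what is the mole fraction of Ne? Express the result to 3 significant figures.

Rate_i ∝ x_i/√M_i (Graham's law weighted by mole fraction), so the effusate composition follows n_i/√M_i.
So x_Ne in the escaping gas = (n_Ne/√M_Ne) / Σ(n_i/√M_i)
= (0.595/√20.18) / (0.595/√20.18 + 0.549/√44.01) = 0.1325/(0.1325 + 0.08276) = 0.615.

0.615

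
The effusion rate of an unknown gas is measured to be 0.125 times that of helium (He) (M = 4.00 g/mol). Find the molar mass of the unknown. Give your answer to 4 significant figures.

By Graham's law, rate_X/rate_He = √(M_He/M_X).
0.125 = √(4.00/M_X)
M_X = 4.00 / 0.125² = 4.00 / 0.01562 = 256.0 g/mol

256.0 g/mol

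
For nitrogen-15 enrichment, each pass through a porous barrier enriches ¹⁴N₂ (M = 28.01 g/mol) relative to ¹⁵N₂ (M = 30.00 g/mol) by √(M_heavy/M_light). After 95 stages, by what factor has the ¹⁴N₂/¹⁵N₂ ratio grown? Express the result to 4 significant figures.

Overall factor = α^95 with α = √(30.00/28.01), i.e. (30.00/28.01)^(95/2).
= 1.07105^(95/2) = 26.05.

26.05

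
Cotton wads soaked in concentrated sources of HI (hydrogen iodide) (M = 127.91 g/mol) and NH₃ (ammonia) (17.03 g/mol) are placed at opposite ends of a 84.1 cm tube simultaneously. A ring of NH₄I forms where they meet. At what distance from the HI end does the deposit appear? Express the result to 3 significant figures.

Graham's law gives d_HI/d_NH₃ = rate_HI/rate_NH₃ = √(M_NH₃/M_HI) = √(17.03/127.91) = 0.3649.
With d_HI + d_NH₃ = 84.1 cm, d_NH₃ = 84.1/(1 + 0.3649) = 61.62 cm.
d_HI = 84.1 − 61.62 = 22.5 cm.

22.5 cm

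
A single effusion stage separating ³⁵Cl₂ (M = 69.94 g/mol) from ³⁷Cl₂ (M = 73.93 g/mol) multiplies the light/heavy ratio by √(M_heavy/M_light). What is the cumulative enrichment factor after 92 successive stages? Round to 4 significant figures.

12.83

After 92 stages the ratio has grown by (√(73.93/69.94))^92 = (73.93/69.94)^(92/2).
= 1.05705^46 = 12.83.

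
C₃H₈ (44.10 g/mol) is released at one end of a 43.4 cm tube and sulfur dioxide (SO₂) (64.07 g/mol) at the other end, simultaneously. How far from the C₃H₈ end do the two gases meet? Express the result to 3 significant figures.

Graham's law gives d_C₃H₈/d_SO₂ = rate_C₃H₈/rate_SO₂ = √(M_SO₂/M_C₃H₈) = √(64.07/44.10) = 1.205.
With d_C₃H₈ + d_SO₂ = 43.4 cm, d_SO₂ = 43.4/(1 + 1.205) = 19.68 cm.
d_C₃H₈ = 43.4 − 19.68 = 23.7 cm.

23.7 cm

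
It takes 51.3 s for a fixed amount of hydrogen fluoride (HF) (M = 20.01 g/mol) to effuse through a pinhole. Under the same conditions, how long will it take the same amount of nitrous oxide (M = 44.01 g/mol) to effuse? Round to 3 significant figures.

By Graham's law, t_N₂O/t_HF = √(M_N₂O/M_HF) = √(44.01/20.01) = √2.199 = 1.483.
So the time for N₂O is 51.3 × 1.483 = 76.1 s.

76.1 s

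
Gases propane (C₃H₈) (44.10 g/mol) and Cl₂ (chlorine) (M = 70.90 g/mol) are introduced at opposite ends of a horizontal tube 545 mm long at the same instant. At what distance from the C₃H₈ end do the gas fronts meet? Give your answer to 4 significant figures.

304.7 mm

In equal time, each gas travels a distance ∝ its rate ∝ 1/√M, so d_C₃H₈/d_Cl₂ = √(M_Cl₂/M_C₃H₈) = √(70.90/44.10) = 1.268.
With d_C₃H₈ + d_Cl₂ = 545 mm, d_Cl₂ = 545/(1 + 1.268) = 240.3 mm.
d_C₃H₈ = 545 − 240.3 = 304.7 mm.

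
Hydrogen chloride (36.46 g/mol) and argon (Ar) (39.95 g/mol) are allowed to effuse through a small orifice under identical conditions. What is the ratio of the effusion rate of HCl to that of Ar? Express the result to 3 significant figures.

Using Graham's law: rate_HCl/rate_Ar = √(M_Ar/M_HCl) = √(39.95/36.46) = √1.096 = 1.05.

1.05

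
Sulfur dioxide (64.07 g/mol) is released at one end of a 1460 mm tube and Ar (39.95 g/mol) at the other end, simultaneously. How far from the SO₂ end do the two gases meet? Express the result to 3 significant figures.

644 mm

Graham's law gives d_SO₂/d_Ar = rate_SO₂/rate_Ar = √(M_Ar/M_SO₂) = √(39.95/64.07) = 0.7896.
With d_SO₂ + d_Ar = 1460 mm, d_Ar = 1460/(1 + 0.7896) = 815.8 mm.
d_SO₂ = 1460 − 815.8 = 644 mm.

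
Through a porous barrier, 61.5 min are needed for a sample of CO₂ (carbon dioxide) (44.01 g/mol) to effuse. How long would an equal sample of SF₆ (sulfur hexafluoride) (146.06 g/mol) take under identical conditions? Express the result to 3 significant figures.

Using Graham's law: t_SF₆/t_CO₂ = √(M_SF₆/M_CO₂) = √(146.06/44.01) = √3.319 = 1.822.
So the time for SF₆ is 61.5 × 1.822 = 112 min.

112 min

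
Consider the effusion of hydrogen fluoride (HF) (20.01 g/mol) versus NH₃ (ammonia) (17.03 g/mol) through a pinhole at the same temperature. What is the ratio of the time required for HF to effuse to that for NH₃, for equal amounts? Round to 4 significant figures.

Using Graham's law: t_HF/t_NH₃ = √(M_HF/M_NH₃) = √(20.01/17.03) = √1.175 = 1.084.

1.084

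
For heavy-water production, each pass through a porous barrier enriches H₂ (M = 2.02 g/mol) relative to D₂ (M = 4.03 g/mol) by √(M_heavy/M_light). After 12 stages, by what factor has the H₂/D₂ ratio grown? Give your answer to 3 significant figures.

Overall factor = α^12 with α = √(4.03/2.02), i.e. (4.03/2.02)^(12/2).
= 1.99505^6 = 63.1.

63.1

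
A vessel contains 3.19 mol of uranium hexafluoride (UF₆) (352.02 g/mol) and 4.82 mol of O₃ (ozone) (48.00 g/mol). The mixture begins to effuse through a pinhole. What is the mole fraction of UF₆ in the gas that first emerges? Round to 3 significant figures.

0.196

Rate_i ∝ x_i/√M_i (Graham's law weighted by mole fraction), so the effusate composition follows n_i/√M_i.
So x_UF₆ in the escaping gas = (n_UF₆/√M_UF₆) / Σ(n_i/√M_i)
= (3.19/√352.02) / (3.19/√352.02 + 4.82/√48.00) = 0.1700/(0.1700 + 0.6957) = 0.196.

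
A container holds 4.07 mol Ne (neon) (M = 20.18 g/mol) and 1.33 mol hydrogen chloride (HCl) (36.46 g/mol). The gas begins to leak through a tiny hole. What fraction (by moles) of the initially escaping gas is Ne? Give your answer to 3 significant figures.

0.804

Rate_i ∝ x_i/√M_i (Graham's law weighted by mole fraction), so the effusate composition follows n_i/√M_i.
Mole fraction of Ne in the effusate = (n_Ne/√M_Ne) / (n_Ne/√M_Ne + n_HCl/√M_HCl)
= (4.07/√20.18) / (4.07/√20.18 + 1.33/√36.46) = 0.9060/(0.9060 + 0.2203) = 0.804.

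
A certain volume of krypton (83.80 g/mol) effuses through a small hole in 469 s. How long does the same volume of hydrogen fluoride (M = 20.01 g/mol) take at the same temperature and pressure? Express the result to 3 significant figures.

229 s

Using Graham's law: t_HF/t_Kr = √(M_HF/M_Kr) = √(20.01/83.80) = √0.2388 = 0.4887.
So the time for HF is 469 × 0.4887 = 229 s.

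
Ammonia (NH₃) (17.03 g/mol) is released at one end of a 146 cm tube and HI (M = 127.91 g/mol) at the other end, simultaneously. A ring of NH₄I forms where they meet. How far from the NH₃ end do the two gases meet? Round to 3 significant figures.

107 cm

In equal time, each gas travels a distance ∝ its rate ∝ 1/√M, so d_NH₃/d_HI = √(M_HI/M_NH₃) = √(127.91/17.03) = 2.741.
With d_NH₃ + d_HI = 146 cm, d_HI = 146/(1 + 2.741) = 39.03 cm.
d_NH₃ = 146 − 39.03 = 107 cm.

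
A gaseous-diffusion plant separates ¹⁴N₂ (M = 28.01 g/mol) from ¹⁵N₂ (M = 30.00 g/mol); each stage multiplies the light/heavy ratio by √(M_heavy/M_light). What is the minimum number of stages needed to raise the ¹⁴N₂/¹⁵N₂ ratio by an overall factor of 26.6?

Per stage α = (30.00/28.01)^(1/2) = 1.07105^0.5, giving ln α = 0.03432.
Need α^N ≥ 26.6 ⇒ N ≥ ln(26.6) / ln α = 3.281 / 0.03432 = 95.60.
Minimum whole number of stages: N = 96.

96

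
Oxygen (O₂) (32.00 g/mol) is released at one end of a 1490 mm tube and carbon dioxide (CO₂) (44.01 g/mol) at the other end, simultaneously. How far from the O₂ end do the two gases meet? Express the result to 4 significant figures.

804.2 mm

Graham's law gives d_O₂/d_CO₂ = rate_O₂/rate_CO₂ = √(M_CO₂/M_O₂) = √(44.01/32.00) = 1.173.
With d_O₂ + d_CO₂ = 1490 mm, d_CO₂ = 1490/(1 + 1.173) = 685.8 mm.
d_O₂ = 1490 − 685.8 = 804.2 mm.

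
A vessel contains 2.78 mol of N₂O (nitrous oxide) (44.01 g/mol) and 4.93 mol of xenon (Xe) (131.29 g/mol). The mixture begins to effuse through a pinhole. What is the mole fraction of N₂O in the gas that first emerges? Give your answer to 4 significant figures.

Rate_i ∝ x_i/√M_i (Graham's law weighted by mole fraction), so the effusate composition follows n_i/√M_i.
x_N₂O(eff) = (n_N₂O/√M_N₂O) / (n_N₂O/√M_N₂O + n_Xe/√M_Xe)
= (2.78/√44.01) / (2.78/√44.01 + 4.93/√131.29) = 0.4191/(0.4191 + 0.4303) = 0.4934.

0.4934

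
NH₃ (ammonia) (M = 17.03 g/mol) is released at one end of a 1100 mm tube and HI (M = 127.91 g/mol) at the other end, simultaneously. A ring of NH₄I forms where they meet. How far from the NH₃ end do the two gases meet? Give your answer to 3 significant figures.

806 mm

In equal time, each gas travels a distance ∝ its rate ∝ 1/√M, so d_NH₃/d_HI = √(M_HI/M_NH₃) = √(127.91/17.03) = 2.741.
With d_NH₃ + d_HI = 1100 mm, d_HI = 1100/(1 + 2.741) = 294.1 mm.
d_NH₃ = 1100 − 294.1 = 806 mm.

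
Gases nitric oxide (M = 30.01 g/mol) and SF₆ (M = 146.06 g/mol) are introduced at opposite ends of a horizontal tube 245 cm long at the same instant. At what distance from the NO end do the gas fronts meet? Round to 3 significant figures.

169 cm

Graham's law gives d_NO/d_SF₆ = rate_NO/rate_SF₆ = √(M_SF₆/M_NO) = √(146.06/30.01) = 2.206.
With d_NO + d_SF₆ = 245 cm, d_SF₆ = 245/(1 + 2.206) = 76.42 cm.
d_NO = 245 − 76.42 = 169 cm.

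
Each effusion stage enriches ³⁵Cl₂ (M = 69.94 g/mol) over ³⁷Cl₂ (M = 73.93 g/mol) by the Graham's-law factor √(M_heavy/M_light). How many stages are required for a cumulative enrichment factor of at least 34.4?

Single-stage factor α = √(73.93/69.94), so ln α = ½ ln(1.05705) = 0.02774.
Need α^N ≥ 34.4 ⇒ N ≥ ln(34.4) / ln α = 3.538 / 0.02774 = 127.54.
Rounding up, N = 128 stages.

128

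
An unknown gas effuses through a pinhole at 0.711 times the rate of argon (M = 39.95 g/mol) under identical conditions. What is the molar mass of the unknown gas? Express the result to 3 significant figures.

79.0 g/mol

From Graham's law, rate_X/rate_Ar = √(M_Ar/M_X).
0.711 = √(39.95/M_X)
M_X = 39.95 / 0.711² = 39.95 / 0.5055 = 79.0 g/mol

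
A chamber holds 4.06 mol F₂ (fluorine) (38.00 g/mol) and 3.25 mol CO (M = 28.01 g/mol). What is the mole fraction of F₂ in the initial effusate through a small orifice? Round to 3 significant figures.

0.517

Each component's effusion rate ∝ (its partial pressure)·(1/√M) ∝ n_i/√M_i.
x_F₂(eff) = (n_F₂/√M_F₂) / (n_F₂/√M_F₂ + n_CO/√M_CO)
= (4.06/√38.00) / (4.06/√38.00 + 3.25/√28.01) = 0.6586/(0.6586 + 0.6141) = 0.517.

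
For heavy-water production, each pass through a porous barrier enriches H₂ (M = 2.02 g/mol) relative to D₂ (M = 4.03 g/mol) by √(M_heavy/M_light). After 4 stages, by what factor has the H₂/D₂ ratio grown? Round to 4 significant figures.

3.980

The single-stage factor is √(M_heavy/M_light), so 4 stages give [√(4.03/2.02)]^4 = (4.03/2.02)^(4/2).
= 1.99505^2 = 3.980.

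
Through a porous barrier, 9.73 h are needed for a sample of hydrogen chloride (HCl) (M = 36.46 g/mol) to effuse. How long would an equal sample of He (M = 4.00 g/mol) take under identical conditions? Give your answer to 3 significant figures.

3.22 h

From Graham's law, t_He/t_HCl = √(M_He/M_HCl) = √(4.00/36.46) = √0.1097 = 0.3312.
So the time for He is 9.73 × 0.3312 = 3.22 h.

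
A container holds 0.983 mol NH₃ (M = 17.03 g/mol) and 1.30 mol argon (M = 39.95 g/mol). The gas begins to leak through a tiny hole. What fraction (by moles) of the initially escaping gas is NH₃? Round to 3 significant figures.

Each component's effusion rate ∝ (its partial pressure)·(1/√M) ∝ n_i/√M_i.
x_NH₃(eff) = (n_NH₃/√M_NH₃) / (n_NH₃/√M_NH₃ + n_Ar/√M_Ar)
= (0.983/√17.03) / (0.983/√17.03 + 1.30/√39.95) = 0.2382/(0.2382 + 0.2057) = 0.537.

0.537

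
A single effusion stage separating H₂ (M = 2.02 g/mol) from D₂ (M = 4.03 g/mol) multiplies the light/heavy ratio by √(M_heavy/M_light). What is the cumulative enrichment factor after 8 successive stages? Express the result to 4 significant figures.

15.84

Overall factor = α^8 with α = √(4.03/2.02), i.e. (4.03/2.02)^(8/2).
= 1.99505^4 = 15.84.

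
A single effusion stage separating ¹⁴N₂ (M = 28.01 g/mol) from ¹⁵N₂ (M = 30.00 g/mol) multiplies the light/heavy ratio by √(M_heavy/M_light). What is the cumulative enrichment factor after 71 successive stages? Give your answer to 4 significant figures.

The single-stage factor is √(M_heavy/M_light), so 71 stages give [√(30.00/28.01)]^71 = (30.00/28.01)^(71/2).
= 1.07105^(71/2) = 11.43.

11.43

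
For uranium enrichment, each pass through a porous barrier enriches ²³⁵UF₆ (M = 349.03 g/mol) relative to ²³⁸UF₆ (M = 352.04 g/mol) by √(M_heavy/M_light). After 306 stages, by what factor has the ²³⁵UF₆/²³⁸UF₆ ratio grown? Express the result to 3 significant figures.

After 306 stages the ratio has grown by (√(352.04/349.03))^306 = (352.04/349.03)^(306/2).
= 1.00862^153 = 3.72.

3.72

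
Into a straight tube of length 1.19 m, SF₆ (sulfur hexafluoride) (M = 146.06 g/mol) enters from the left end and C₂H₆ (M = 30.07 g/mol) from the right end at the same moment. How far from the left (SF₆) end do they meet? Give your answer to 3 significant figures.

The fronts meet when d_SF₆ + d_C₂H₆ = L with d_SF₆/d_C₂H₆ = √(M_C₂H₆/M_SF₆) (Graham's law). Here √(M_C₂H₆/M_SF₆) = √(30.07/146.06) = 0.4537.
With d_SF₆ + d_C₂H₆ = 1.19 m, d_C₂H₆ = 1.19/(1 + 0.4537) = 0.8186 m.
d_SF₆ = 1.19 − 0.8186 = 0.371 m.

0.371 m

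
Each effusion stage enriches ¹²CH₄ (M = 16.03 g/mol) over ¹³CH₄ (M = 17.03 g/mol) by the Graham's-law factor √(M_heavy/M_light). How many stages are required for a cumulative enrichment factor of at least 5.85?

59

With α = √(17.03/16.03) per stage, ln α = ½ ln(1.06238) = 0.03026.
Need α^N ≥ 5.85 ⇒ N ≥ ln(5.85) / ln α = 1.766 / 0.03026 = 58.38.
So at least 59 stages are needed.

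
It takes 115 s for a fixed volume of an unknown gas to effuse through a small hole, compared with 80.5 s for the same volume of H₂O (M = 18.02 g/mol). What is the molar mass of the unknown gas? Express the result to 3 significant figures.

Using Graham's law: t_X/t_H₂O = √(M_X/M_H₂O).
115/80.5 = 1.429 = √(M_X/18.02)
M_X = 18.02 × 1.429² = 18.02 × 2.041 = 36.8 g/mol

36.8 g/mol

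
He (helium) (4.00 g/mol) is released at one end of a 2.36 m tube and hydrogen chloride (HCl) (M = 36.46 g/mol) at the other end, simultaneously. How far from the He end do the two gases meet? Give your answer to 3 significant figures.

1.77 m

Distances travelled in equal time are proportional to diffusion rates, so d_He/d_HCl = √(M_HCl/M_He) = √(36.46/4.00) = 3.019.
With d_He + d_HCl = 2.36 m, d_HCl = 2.36/(1 + 3.019) = 0.5872 m.
d_He = 2.36 − 0.5872 = 1.77 m.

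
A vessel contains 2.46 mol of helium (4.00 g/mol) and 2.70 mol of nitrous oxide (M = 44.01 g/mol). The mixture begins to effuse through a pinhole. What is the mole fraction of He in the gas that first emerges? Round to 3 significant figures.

Effusion rate of each component ∝ n_i/√M_i (partial pressure × 1/√M).
x_He(eff) = (n_He/√M_He) / (n_He/√M_He + n_N₂O/√M_N₂O)
= (2.46/√4.00) / (2.46/√4.00 + 2.70/√44.01) = 1.230/(1.230 + 0.4070) = 0.751.

0.751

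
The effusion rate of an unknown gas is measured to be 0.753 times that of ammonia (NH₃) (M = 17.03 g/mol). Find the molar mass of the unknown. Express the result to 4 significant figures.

30.03 g/mol

From Graham's law, rate_X/rate_NH₃ = √(M_NH₃/M_X).
0.753 = √(17.03/M_X)
M_X = 17.03 / 0.753² = 17.03 / 0.5670 = 30.03 g/mol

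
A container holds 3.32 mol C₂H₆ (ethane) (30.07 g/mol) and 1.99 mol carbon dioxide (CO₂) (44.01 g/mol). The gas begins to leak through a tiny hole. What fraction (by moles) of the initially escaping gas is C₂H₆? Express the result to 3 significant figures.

The effusion rate of species i is ∝ p_i/√M_i ∝ n_i/√M_i.
So x_C₂H₆ in the escaping gas = (n_C₂H₆/√M_C₂H₆) / Σ(n_i/√M_i)
= (3.32/√30.07) / (3.32/√30.07 + 1.99/√44.01) = 0.6054/(0.6054 + 0.3000) = 0.669.

0.669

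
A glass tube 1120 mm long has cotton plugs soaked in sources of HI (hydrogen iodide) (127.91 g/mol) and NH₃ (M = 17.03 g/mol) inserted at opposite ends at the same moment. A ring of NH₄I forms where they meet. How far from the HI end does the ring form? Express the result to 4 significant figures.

299.4 mm

In equal time, each gas travels a distance ∝ its rate ∝ 1/√M, so d_HI/d_NH₃ = √(M_NH₃/M_HI) = √(17.03/127.91) = 0.3649.
With d_HI + d_NH₃ = 1120 mm, d_NH₃ = 1120/(1 + 0.3649) = 820.6 mm.
d_HI = 1120 − 820.6 = 299.4 mm.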